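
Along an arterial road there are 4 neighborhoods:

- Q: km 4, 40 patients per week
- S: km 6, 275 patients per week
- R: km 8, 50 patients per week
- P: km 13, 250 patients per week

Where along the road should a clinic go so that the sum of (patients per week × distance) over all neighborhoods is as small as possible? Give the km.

For a sum of weighted absolute distances on a line, the optimum is the weighted median (not the mean). Total weight W = 615; half-weight = 307.5.
Sort by position and accumulate weight:
  km 4 (Q, w=40) → cum 40
  km 6 (S, w=275) → cum 315  ≥ 307.5 → median here
  km 8 (R, w=50) → cum 365
  km 13 (P, w=250) → cum 615
Optimal location: km 6.

x = 6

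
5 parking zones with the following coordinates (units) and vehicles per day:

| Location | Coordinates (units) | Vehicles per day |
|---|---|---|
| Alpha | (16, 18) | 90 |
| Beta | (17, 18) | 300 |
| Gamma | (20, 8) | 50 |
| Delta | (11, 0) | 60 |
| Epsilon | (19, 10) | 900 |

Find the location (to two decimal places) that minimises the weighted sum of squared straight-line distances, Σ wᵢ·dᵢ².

The minimiser of Σwᵢ‖p−pᵢ‖² is the weighted centroid p* = (Σwᵢpᵢ)/(Σwᵢ).
Σwᵢ = 1400.
Σwᵢxᵢ = 90·16 + 300·17 + 50·20 + 60·11 + 900·19 = 25300.
Σwᵢyᵢ = 90·18 + 300·18 + 50·8 + 60·0 + 900·10 = 16420.
x* = 25300/1400 = 18.07, y* = 16420/1400 = 11.73.

(18.07, 11.73)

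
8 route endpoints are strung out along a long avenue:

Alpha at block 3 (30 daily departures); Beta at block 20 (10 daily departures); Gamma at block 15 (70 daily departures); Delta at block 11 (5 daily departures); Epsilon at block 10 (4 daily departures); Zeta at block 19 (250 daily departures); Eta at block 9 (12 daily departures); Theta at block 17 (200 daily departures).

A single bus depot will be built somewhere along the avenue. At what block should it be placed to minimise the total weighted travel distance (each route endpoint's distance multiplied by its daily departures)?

x = 17

For a sum of weighted absolute distances on a line, the optimum is the weighted median (not the mean). Total weight W = 581; half-weight = 290.5.
Sort by position and accumulate weight:
  block 3 (Alpha, w=30) → cum 30
  block 9 (Eta, w=12) → cum 42
  block 10 (Epsilon, w=4) → cum 46
  block 11 (Delta, w=5) → cum 51
  block 15 (Gamma, w=70) → cum 121
  block 17 (Theta, w=200) → cum 321  ≥ 290.5 → median here
  block 19 (Zeta, w=250) → cum 571
  block 20 (Beta, w=10) → cum 581
Optimal location: block 17.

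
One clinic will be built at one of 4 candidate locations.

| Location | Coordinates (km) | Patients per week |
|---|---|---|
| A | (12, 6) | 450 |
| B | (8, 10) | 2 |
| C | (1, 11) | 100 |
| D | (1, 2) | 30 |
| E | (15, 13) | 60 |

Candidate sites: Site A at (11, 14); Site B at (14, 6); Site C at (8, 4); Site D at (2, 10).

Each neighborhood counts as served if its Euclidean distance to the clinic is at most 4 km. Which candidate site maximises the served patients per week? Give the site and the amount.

Coverage radius r = 4 km; a point is covered iff (Δx)²+(Δy)² ≤ 4² = 16.
  Site A (11, 14): covers {none} → 0
  Site B (14, 6): covers {A} → 450
  Site C (8, 4): covers {none} → 0
  Site D (2, 10): covers {C} → 100
Maximum coverage at Site B: 450 patients per week.

Site B, covering 450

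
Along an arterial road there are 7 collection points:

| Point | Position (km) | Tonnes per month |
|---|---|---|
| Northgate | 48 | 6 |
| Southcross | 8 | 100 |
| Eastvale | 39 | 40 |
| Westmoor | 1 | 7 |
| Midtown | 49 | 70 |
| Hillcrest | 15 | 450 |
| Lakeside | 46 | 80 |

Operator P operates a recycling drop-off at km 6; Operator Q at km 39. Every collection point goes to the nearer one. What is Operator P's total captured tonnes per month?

The indifferent point is the midpoint (6+39)/2 = 22.5; collection points left of it (closer to Operator P at 6) go to Operator P, those right go to Operator Q.
  Westmoor at 1 (w=7) → Operator P
  Southcross at 8 (w=100) → Operator P
  Hillcrest at 15 (w=450) → Operator P
  Eastvale at 39 (w=40) → Operator Q
  Lakeside at 46 (w=80) → Operator Q
  Northgate at 48 (w=6) → Operator Q
  Midtown at 49 (w=70) → Operator Q
Operator P captures 557; Operator Q captures 196.

557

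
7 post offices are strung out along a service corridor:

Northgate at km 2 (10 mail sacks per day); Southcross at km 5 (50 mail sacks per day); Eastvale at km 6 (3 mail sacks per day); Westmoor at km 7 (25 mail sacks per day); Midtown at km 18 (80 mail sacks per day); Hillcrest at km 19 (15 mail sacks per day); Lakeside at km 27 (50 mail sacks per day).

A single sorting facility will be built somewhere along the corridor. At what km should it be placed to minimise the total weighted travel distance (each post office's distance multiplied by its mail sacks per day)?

For a sum of weighted absolute distances on a line, the optimum is the weighted median (not the mean). Total weight W = 233; half-weight = 116.5.
Sort by position and accumulate weight:
  km 2 (Northgate, w=10) → cum 10
  km 5 (Southcross, w=50) → cum 60
  km 6 (Eastvale, w=3) → cum 63
  km 7 (Westmoor, w=25) → cum 88
  km 18 (Midtown, w=80) → cum 168  ≥ 116.5 → median here
  km 19 (Hillcrest, w=15) → cum 183
  km 27 (Lakeside, w=50) → cum 233
Optimal location: km 18.

x = 18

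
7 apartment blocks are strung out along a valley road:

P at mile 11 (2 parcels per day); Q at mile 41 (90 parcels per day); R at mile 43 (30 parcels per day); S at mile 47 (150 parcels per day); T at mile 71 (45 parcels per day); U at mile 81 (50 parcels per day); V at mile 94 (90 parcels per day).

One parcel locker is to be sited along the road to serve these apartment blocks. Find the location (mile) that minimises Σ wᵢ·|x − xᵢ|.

For a sum of weighted absolute distances on a line, the optimum is the weighted median (not the mean). Total weight W = 457; half-weight = 228.5.
Sort by position and accumulate weight:
  mile 11 (P, w=2) → cum 2
  mile 41 (Q, w=90) → cum 92
  mile 43 (R, w=30) → cum 122
  mile 47 (S, w=150) → cum 272  ≥ 228.5 → median here
  mile 71 (T, w=45) → cum 317
  mile 81 (U, w=50) → cum 367
  mile 94 (V, w=90) → cum 457
Optimal location: mile 47.

x = 47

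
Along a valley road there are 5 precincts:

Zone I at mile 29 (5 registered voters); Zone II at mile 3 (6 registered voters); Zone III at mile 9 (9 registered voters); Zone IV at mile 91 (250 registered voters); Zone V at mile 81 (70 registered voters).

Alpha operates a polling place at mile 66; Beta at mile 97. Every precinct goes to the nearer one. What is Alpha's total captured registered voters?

The indifferent point is the midpoint (66+97)/2 = 81.5; precincts left of it (closer to Alpha at 66) go to Alpha, those right go to Beta.
  Zone II at 3 (w=6) → Alpha
  Zone III at 9 (w=9) → Alpha
  Zone I at 29 (w=5) → Alpha
  Zone V at 81 (w=70) → Alpha
  Zone IV at 91 (w=250) → Beta
Alpha captures 90; Beta captures 250.

90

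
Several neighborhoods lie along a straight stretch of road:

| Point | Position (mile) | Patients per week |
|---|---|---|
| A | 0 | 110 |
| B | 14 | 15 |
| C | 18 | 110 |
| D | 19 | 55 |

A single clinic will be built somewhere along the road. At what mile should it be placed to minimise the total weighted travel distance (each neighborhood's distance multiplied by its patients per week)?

x = 18

For a sum of weighted absolute distances on a line, the optimum is the weighted median (not the mean). Total weight W = 290; half-weight = 145.
Sort by position and accumulate weight:
  mile 0 (A, w=110) → cum 110
  mile 14 (B, w=15) → cum 125
  mile 18 (C, w=110) → cum 235  ≥ 145 → median here
  mile 19 (D, w=55) → cum 290
Optimal location: mile 18.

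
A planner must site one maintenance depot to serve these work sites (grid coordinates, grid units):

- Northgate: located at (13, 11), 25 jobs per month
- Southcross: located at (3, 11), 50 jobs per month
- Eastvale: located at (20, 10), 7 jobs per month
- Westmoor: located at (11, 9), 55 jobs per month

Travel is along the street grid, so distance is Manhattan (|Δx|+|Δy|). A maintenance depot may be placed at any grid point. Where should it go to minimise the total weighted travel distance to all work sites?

Manhattan distance separates: Σwᵢ(|x−xᵢ|+|y−yᵢ|) = Σwᵢ|x−xᵢ| + Σwᵢ|y−yᵢ|, so x and y are optimised independently as 1-D weighted medians.
Total weight W = 137; half = 68.5.
x-coordinate, sorted with cumulative weight:
  x=3 (Southcross, w=50) cum 50
  x=11 (Westmoor, w=55) cum 105  ← median
  x=13 (Northgate, w=25) cum 130
  x=20 (Eastvale, w=7) cum 137
⇒ x* = 11
y-coordinate, sorted with cumulative weight:
  y=9 (Westmoor, w=55) cum 55
  y=10 (Eastvale, w=7) cum 62
  y=11 (Northgate, w=25) cum 87  ← median
  y=11 (Southcross, w=50) cum 137
⇒ y* = 11

(11, 11)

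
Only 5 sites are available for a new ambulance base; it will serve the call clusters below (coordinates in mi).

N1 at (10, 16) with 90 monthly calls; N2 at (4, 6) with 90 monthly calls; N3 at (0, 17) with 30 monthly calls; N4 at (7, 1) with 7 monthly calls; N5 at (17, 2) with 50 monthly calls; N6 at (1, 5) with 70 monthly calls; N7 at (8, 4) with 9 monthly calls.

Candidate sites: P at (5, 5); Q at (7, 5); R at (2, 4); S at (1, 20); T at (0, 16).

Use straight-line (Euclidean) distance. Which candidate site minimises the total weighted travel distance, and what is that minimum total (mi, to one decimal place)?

P, total 2563.0 mi

Total weighted distance at each candidate:
  P (5, 5): total = 2563.0
  Q (7, 5): total = 2710.3
  R (2, 4): total = 2897.6
  S (1, 20): total = 4820.7
  T (0, 16): total = 4019.3
Minimum is at P with total 2563.0 mi.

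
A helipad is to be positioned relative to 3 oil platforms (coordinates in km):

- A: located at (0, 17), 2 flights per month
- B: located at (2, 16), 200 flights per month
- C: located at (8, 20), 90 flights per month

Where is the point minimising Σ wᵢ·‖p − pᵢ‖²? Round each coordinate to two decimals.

The minimiser of Σwᵢ‖p−pᵢ‖² is the weighted centroid p* = (Σwᵢpᵢ)/(Σwᵢ).
Σwᵢ = 292.
Σwᵢxᵢ = 2·0 + 200·2 + 90·8 = 1120.
Σwᵢyᵢ = 2·17 + 200·16 + 90·20 = 5034.
x* = 1120/292 = 3.84, y* = 5034/292 = 17.24.

(3.84, 17.24)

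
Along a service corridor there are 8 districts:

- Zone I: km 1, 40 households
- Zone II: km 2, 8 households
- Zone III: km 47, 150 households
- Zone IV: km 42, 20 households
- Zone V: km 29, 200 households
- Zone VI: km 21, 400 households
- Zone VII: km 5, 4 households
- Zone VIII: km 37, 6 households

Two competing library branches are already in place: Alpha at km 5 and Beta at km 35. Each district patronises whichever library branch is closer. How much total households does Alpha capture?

52

The indifferent point is the midpoint (5+35)/2 = 20; districts left of it (closer to Alpha at 5) go to Alpha, those right go to Beta.
  Zone I at 1 (w=40) → Alpha
  Zone II at 2 (w=8) → Alpha
  Zone VII at 5 (w=4) → Alpha
  Zone VI at 21 (w=400) → Beta
  Zone V at 29 (w=200) → Beta
  Zone VIII at 37 (w=6) → Beta
  Zone IV at 42 (w=20) → Beta
  Zone III at 47 (w=150) → Beta
Alpha captures 52; Beta captures 776.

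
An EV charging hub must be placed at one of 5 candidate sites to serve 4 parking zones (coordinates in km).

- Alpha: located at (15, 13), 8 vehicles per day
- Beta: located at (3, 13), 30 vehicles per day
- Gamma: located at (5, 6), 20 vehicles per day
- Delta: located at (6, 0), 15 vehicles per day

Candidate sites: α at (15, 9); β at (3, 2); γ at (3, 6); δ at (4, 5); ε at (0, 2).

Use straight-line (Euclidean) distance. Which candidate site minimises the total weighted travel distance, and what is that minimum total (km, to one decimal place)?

Total weighted distance at each candidate:
  α (15, 9): total = 811.2
  β (3, 2): total = 603.8
  γ (3, 6): total = 461.8
  δ (4, 5): total = 459.7
  ε (0, 2): total = 713.8
Minimum is at δ with total 459.7 km.

δ, total 459.7 km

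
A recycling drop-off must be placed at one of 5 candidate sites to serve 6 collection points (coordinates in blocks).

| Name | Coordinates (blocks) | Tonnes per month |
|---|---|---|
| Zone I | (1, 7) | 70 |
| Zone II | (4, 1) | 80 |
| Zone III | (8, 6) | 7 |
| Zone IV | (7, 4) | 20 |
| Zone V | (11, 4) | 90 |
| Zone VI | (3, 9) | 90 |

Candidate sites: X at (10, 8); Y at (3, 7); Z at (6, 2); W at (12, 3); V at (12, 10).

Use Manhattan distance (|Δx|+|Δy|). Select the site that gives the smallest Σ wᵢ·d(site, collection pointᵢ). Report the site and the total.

Total weighted distance at each candidate:
  X (10, 8): total = 3078
  Y (3, 7): total = 2052
  Z (6, 2): total = 2572
  W (12, 3): total = 3549
  V (12, 10): total = 4146
Minimum is at Y with total 2052 blocks.

Y, total 2052 blocks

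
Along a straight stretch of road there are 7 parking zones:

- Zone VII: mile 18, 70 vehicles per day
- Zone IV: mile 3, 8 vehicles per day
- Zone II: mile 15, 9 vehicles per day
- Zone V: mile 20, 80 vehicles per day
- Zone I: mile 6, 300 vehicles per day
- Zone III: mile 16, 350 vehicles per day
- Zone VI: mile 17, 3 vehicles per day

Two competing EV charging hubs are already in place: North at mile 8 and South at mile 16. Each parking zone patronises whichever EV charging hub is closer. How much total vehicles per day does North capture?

The indifferent point is the midpoint (8+16)/2 = 12; parking zones left of it (closer to North at 8) go to North, those right go to South.
  Zone IV at 3 (w=8) → North
  Zone I at 6 (w=300) → North
  Zone II at 15 (w=9) → South
  Zone III at 16 (w=350) → South
  Zone VI at 17 (w=3) → South
  Zone VII at 18 (w=70) → South
  Zone V at 20 (w=80) → South
North captures 308; South captures 512.

308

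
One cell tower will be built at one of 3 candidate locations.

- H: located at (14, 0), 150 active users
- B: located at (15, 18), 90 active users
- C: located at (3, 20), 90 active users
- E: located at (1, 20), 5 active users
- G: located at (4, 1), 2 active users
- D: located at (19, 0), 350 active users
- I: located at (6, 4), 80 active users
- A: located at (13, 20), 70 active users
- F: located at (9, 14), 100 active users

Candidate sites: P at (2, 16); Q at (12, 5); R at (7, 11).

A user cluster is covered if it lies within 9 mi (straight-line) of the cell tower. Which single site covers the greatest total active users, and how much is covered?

Coverage radius r = 9 mi; a point is covered iff (Δx)²+(Δy)² ≤ 9² = 81.
  P (2, 16): covers {C, E, F} → 195
  Q (12, 5): covers {H, G, D, I} → 582
  R (7, 11): covers {I, F} → 180
Maximum coverage at Q: 582 active users.

Q, covering 582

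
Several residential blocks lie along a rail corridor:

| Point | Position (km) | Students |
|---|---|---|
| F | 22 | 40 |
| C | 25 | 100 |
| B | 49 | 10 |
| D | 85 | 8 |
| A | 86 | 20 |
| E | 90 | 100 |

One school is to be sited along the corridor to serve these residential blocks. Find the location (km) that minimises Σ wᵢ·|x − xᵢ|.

x = 25

For a sum of weighted absolute distances on a line, the optimum is the weighted median (not the mean). Total weight W = 278; half-weight = 139.
Sort by position and accumulate weight:
  km 22 (F, w=40) → cum 40
  km 25 (C, w=100) → cum 140  ≥ 139 → median here
  km 49 (B, w=10) → cum 150
  km 85 (D, w=8) → cum 158
  km 86 (A, w=20) → cum 178
  km 90 (E, w=100) → cum 278
Optimal location: km 25.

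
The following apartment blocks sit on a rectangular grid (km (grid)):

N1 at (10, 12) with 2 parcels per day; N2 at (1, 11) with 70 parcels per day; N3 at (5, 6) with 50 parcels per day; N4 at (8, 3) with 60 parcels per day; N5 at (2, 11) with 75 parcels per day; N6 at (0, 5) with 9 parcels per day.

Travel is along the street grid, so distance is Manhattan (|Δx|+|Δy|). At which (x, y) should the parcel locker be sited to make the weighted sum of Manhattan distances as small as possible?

Manhattan distance separates: Σwᵢ(|x−xᵢ|+|y−yᵢ|) = Σwᵢ|x−xᵢ| + Σwᵢ|y−yᵢ|, so x and y are optimised independently as 1-D weighted medians.
Total weight W = 266; half = 133.
x-coordinate, sorted with cumulative weight:
  x=0 (N6, w=9) cum 9
  x=1 (N2, w=70) cum 79
  x=2 (N5, w=75) cum 154  ← median
  x=5 (N3, w=50) cum 204
  x=8 (N4, w=60) cum 264
  x=10 (N1, w=2) cum 266
⇒ x* = 2
y-coordinate, sorted with cumulative weight:
  y=3 (N4, w=60) cum 60
  y=5 (N6, w=9) cum 69
  y=6 (N3, w=50) cum 119
  y=11 (N2, w=70) cum 189  ← median
  y=11 (N5, w=75) cum 264
  y=12 (N1, w=2) cum 266
⇒ y* = 11

(2, 11)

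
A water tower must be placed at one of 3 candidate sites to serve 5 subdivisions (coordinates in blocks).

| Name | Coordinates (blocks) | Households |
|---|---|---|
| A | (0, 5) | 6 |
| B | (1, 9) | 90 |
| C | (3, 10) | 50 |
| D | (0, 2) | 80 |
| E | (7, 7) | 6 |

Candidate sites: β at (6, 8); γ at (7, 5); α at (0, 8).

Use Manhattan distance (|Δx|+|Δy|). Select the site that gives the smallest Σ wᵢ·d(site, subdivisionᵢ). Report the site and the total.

α, total 976 blocks

Total weighted distance at each candidate:
  β (6, 8): total = 1816
  γ (7, 5): total = 2204
  α (0, 8): total = 976
Minimum is at α with total 976 blocks.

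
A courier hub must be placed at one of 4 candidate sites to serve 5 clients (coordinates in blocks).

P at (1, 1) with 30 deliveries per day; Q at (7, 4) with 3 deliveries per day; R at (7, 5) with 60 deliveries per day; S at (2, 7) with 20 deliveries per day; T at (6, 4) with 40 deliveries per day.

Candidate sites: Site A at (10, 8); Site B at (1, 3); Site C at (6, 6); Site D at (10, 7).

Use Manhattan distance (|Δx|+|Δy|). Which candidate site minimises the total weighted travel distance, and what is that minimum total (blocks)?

Site C, total 609 blocks

Total weighted distance at each candidate:
  Site A (10, 8): total = 1361
  Site B (1, 3): total = 901
  Site C (6, 6): total = 609
  Site D (10, 7): total = 1208
Minimum is at Site C with total 609 blocks.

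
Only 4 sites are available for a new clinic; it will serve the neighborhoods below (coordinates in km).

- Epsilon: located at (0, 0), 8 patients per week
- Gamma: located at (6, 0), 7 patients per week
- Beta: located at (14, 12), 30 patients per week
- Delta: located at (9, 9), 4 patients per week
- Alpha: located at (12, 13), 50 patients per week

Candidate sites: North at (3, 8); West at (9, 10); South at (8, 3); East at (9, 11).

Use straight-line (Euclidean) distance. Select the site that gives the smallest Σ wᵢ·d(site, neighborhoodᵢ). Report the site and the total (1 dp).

East, total 534.8 km

Total weighted distance at each candidate:
  North (3, 8): total = 1018.4
  West (9, 10): total = 558.4
  South (8, 3): total = 980.9
  East (9, 11): total = 534.8
Minimum is at East with total 534.8 km.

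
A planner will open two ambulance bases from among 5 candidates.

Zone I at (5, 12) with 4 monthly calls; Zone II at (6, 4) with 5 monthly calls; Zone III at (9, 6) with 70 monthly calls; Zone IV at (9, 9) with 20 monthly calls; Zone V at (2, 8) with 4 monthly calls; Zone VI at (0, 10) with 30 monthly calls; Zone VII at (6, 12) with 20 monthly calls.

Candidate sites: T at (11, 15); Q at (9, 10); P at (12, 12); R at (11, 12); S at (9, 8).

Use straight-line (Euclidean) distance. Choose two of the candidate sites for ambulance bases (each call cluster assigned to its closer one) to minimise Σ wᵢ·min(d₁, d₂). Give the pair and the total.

{Q, S}, total 573.0

Evaluate every pair (each demand assigned to the nearer of the two):
  {Q, S}: total = 573.0
  {T, S}: total = 612.2
  {P, S}: total = 612.2
  {R, S}: total = 612.2
  {T, Q}: total = 722.7
  {Q, P}: total = 722.7
  {Q, R}: total = 722.7
  {T, R}: total = 1060.8
  {P, R}: total = 1060.8
  {T, P}: total = 1153.5
Best pair: {Q, S} with total 573.0.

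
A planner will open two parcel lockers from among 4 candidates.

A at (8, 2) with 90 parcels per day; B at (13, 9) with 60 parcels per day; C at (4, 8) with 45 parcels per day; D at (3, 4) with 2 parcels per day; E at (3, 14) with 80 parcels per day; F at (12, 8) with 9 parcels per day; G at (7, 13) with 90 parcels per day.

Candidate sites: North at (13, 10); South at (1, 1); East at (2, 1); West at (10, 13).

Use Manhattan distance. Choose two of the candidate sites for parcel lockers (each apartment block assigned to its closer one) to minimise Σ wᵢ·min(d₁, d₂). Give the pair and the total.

Evaluate every pair (each demand assigned to the nearer of the two):
  {East, West}: total = 2436
  {South, West}: total = 2573
  {North, West}: total = 2694
  {North, East}: total = 3060
  {North, South}: total = 3197
  {South, East}: total = 4986
Best pair: {East, West} with total 2436.

{East, West}, total 2436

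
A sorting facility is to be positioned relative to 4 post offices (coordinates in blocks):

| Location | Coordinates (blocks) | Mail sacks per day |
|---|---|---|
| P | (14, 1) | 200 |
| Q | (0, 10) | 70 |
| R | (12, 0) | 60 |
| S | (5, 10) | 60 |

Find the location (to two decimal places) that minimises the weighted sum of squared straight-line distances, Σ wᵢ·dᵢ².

The minimiser of Σwᵢ‖p−pᵢ‖² is the weighted centroid p* = (Σwᵢpᵢ)/(Σwᵢ).
Σwᵢ = 390.
Σwᵢxᵢ = 200·14 + 70·0 + 60·12 + 60·5 = 3820.
Σwᵢyᵢ = 200·1 + 70·10 + 60·0 + 60·10 = 1500.
x* = 3820/390 = 9.79, y* = 1500/390 = 3.85.

(9.79, 3.85)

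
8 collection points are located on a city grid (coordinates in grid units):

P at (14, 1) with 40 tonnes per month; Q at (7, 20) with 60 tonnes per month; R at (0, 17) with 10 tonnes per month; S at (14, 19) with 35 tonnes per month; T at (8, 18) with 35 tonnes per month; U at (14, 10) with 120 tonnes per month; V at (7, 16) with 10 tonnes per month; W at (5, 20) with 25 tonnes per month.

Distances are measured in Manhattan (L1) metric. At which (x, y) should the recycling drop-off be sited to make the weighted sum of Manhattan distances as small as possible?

(14, 16)

Manhattan distance separates: Σwᵢ(|x−xᵢ|+|y−yᵢ|) = Σwᵢ|x−xᵢ| + Σwᵢ|y−yᵢ|, so x and y are optimised independently as 1-D weighted medians.
Total weight W = 335; half = 167.5.
x-coordinate, sorted with cumulative weight:
  x=0 (R, w=10) cum 10
  x=5 (W, w=25) cum 35
  x=7 (Q, w=60) cum 95
  x=7 (V, w=10) cum 105
  x=8 (T, w=35) cum 140
  x=14 (P, w=40) cum 180  ← median
  x=14 (S, w=35) cum 215
  x=14 (U, w=120) cum 335
⇒ x* = 14
y-coordinate, sorted with cumulative weight:
  y=1 (P, w=40) cum 40
  y=10 (U, w=120) cum 160
  y=16 (V, w=10) cum 170  ← median
  y=17 (R, w=10) cum 180
  y=18 (T, w=35) cum 215
  y=19 (S, w=35) cum 250
  y=20 (Q, w=60) cum 310
  y=20 (W, w=25) cum 335
⇒ y* = 16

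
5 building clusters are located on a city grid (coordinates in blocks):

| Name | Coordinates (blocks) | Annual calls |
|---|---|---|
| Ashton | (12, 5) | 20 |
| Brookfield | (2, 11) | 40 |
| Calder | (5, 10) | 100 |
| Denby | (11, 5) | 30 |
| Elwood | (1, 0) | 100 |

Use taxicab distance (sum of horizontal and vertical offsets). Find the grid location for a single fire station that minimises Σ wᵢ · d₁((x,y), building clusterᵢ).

(5, 5)

Manhattan distance separates: Σwᵢ(|x−xᵢ|+|y−yᵢ|) = Σwᵢ|x−xᵢ| + Σwᵢ|y−yᵢ|, so x and y are optimised independently as 1-D weighted medians.
Total weight W = 290; half = 145.
x-coordinate, sorted with cumulative weight:
  x=1 (Elwood, w=100) cum 100
  x=2 (Brookfield, w=40) cum 140
  x=5 (Calder, w=100) cum 240  ← median
  x=11 (Denby, w=30) cum 270
  x=12 (Ashton, w=20) cum 290
⇒ x* = 5
y-coordinate, sorted with cumulative weight:
  y=0 (Elwood, w=100) cum 100
  y=5 (Ashton, w=20) cum 120
  y=5 (Denby, w=30) cum 150  ← median
  y=10 (Calder, w=100) cum 250
  y=11 (Brookfield, w=40) cum 290
⇒ y* = 5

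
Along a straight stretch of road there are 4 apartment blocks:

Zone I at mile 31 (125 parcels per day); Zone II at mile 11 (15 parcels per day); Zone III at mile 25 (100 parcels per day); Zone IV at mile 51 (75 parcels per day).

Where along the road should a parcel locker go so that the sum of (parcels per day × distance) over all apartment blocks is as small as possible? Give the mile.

x = 31

For a sum of weighted absolute distances on a line, the optimum is the weighted median (not the mean). Total weight W = 315; half-weight = 157.5.
Sort by position and accumulate weight:
  mile 11 (Zone II, w=15) → cum 15
  mile 25 (Zone III, w=100) → cum 115
  mile 31 (Zone I, w=125) → cum 240  ≥ 157.5 → median here
  mile 51 (Zone IV, w=75) → cum 315
Optimal location: mile 31.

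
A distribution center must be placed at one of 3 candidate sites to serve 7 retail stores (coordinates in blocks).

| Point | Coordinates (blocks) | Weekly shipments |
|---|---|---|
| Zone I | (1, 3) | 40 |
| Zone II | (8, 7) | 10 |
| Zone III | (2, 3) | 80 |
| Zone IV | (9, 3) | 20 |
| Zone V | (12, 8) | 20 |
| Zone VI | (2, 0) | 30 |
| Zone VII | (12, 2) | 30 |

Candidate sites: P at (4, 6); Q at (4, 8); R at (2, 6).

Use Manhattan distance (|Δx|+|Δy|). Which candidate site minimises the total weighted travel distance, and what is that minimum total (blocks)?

Total weighted distance at each candidate:
  P (4, 6): total = 1650
  Q (4, 8): total = 2010
  R (2, 6): total = 1510
Minimum is at R with total 1510 blocks.

R, total 1510 blocks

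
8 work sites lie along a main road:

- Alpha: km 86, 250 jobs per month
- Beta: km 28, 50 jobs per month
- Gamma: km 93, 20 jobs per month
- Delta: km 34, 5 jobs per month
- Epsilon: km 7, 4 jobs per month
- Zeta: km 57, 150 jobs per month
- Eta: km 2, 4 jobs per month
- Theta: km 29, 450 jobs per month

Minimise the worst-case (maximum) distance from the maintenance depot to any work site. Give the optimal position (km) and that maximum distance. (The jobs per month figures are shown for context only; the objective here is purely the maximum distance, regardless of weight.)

The 1-center on a line is the midpoint of the two extreme points: leftmost at 2, rightmost at 93.
Optimal location = (2 + 93)/2 = 47.5; maximum distance = (93 − 2)/2 = 45.5.

location 47.5, max distance 45.5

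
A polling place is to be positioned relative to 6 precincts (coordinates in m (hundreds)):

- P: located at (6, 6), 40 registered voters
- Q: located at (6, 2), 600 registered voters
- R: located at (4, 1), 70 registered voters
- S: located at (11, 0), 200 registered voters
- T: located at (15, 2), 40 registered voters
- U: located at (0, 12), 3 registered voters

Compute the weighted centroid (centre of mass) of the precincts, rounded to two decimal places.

(7.26, 1.71)

The minimiser of Σwᵢ‖p−pᵢ‖² is the weighted centroid p* = (Σwᵢpᵢ)/(Σwᵢ).
Σwᵢ = 953.
Σwᵢxᵢ = 40·6 + 600·6 + 70·4 + 200·11 + 40·15 + 3·0 = 6920.
Σwᵢyᵢ = 40·6 + 600·2 + 70·1 + 200·0 + 40·2 + 3·12 = 1626.
x* = 6920/953 = 7.26, y* = 1626/953 = 1.71.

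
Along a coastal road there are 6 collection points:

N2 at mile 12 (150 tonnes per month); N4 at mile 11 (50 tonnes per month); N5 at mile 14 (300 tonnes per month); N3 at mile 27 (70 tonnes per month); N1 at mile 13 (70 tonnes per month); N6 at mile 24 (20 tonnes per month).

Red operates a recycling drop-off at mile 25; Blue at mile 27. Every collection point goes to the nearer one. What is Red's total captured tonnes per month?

590

The indifferent point is the midpoint (25+27)/2 = 26; collection points left of it (closer to Red at 25) go to Red, those right go to Blue.
  N4 at 11 (w=50) → Red
  N2 at 12 (w=150) → Red
  N1 at 13 (w=70) → Red
  N5 at 14 (w=300) → Red
  N6 at 24 (w=20) → Red
  N3 at 27 (w=70) → Blue
Red captures 590; Blue captures 70.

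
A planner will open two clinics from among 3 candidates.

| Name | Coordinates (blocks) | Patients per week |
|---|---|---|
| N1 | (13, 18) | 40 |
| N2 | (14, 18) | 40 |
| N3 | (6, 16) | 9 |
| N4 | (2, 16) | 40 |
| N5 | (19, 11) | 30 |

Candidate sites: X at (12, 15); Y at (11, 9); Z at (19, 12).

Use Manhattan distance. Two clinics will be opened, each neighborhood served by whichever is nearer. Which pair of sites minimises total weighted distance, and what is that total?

{X, Z}, total 893

Evaluate every pair (each demand assigned to the nearer of the two):
  {X, Z}: total = 893
  {X, Y}: total = 1163
  {Y, Z}: total = 1658
Best pair: {X, Z} with total 893.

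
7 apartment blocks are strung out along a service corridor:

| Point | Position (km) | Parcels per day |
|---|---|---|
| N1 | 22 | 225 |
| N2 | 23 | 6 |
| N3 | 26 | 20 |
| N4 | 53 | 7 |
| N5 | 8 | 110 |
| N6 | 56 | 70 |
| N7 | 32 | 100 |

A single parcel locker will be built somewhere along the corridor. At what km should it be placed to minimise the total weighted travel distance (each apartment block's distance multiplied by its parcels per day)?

x = 22

For a sum of weighted absolute distances on a line, the optimum is the weighted median (not the mean). Total weight W = 538; half-weight = 269.
Sort by position and accumulate weight:
  km 8 (N5, w=110) → cum 110
  km 22 (N1, w=225) → cum 335  ≥ 269 → median here
  km 23 (N2, w=6) → cum 341
  km 26 (N3, w=20) → cum 361
  km 32 (N7, w=100) → cum 461
  km 53 (N4, w=7) → cum 468
  km 56 (N6, w=70) → cum 538
Optimal location: km 22.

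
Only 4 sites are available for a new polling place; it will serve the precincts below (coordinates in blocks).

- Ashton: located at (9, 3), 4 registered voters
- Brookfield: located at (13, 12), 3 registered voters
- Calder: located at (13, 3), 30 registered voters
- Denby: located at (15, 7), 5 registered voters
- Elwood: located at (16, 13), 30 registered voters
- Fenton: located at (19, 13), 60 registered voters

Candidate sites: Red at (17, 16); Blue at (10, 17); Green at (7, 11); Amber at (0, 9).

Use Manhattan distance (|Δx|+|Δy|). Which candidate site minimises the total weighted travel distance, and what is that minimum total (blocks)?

Total weighted distance at each candidate:
  Red (17, 16): total = 1093
  Blue (10, 17): total = 1749
  Green (7, 11): total = 1711
  Amber (0, 9): total = 2743
Minimum is at Red with total 1093 blocks.

Red, total 1093 blocks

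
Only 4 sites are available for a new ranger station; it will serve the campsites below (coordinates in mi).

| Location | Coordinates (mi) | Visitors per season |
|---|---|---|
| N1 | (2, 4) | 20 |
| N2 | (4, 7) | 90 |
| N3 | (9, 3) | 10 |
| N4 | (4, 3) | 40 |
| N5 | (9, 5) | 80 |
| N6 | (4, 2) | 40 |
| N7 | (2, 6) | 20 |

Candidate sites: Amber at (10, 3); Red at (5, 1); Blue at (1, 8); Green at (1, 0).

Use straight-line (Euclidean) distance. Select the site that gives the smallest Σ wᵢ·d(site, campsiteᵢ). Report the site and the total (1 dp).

Red, total 1392.2 mi

Total weighted distance at each candidate:
  Amber (10, 3): total = 1653.3
  Red (5, 1): total = 1392.2
  Blue (1, 8): total = 1691.2
  Green (1, 0): total = 2043.6
Minimum is at Red with total 1392.2 mi.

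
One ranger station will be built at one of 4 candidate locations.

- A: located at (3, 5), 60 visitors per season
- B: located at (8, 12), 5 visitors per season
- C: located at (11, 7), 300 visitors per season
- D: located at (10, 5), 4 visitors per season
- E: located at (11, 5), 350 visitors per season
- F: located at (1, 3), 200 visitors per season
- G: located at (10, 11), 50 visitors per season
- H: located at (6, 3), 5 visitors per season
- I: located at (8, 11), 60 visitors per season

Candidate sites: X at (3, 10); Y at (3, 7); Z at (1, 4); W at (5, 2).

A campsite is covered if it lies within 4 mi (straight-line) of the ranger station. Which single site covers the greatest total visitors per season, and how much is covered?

Coverage radius r = 4 mi; a point is covered iff (Δx)²+(Δy)² ≤ 4² = 16.
  X (3, 10): covers {none} → 0
  Y (3, 7): covers {A} → 60
  Z (1, 4): covers {A, F} → 260
  W (5, 2): covers {A, H} → 65
Maximum coverage at Z: 260 visitors per season.

Z, covering 260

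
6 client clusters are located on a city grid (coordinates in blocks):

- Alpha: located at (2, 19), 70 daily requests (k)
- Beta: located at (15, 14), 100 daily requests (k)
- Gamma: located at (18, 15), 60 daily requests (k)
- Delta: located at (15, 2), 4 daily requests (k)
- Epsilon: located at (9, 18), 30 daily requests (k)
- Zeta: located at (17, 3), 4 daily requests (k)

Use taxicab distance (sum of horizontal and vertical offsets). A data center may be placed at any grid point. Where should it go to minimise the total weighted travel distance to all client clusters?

Manhattan distance separates: Σwᵢ(|x−xᵢ|+|y−yᵢ|) = Σwᵢ|x−xᵢ| + Σwᵢ|y−yᵢ|, so x and y are optimised independently as 1-D weighted medians.
Total weight W = 268; half = 134.
x-coordinate, sorted with cumulative weight:
  x=2 (Alpha, w=70) cum 70
  x=9 (Epsilon, w=30) cum 100
  x=15 (Beta, w=100) cum 200  ← median
  x=15 (Delta, w=4) cum 204
  x=17 (Zeta, w=4) cum 208
  x=18 (Gamma, w=60) cum 268
⇒ x* = 15
y-coordinate, sorted with cumulative weight:
  y=2 (Delta, w=4) cum 4
  y=3 (Zeta, w=4) cum 8
  y=14 (Beta, w=100) cum 108
  y=15 (Gamma, w=60) cum 168  ← median
  y=18 (Epsilon, w=30) cum 198
  y=19 (Alpha, w=70) cum 268
⇒ y* = 15

(15, 15)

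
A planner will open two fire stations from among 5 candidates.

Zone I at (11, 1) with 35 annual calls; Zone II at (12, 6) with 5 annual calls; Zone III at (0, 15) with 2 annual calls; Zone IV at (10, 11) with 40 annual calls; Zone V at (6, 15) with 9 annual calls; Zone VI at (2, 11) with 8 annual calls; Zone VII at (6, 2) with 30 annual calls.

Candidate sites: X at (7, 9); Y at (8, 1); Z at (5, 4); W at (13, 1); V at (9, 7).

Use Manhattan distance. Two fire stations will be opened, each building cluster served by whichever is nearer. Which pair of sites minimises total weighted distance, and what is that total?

Evaluate every pair (each demand assigned to the nearer of the two):
  {X, Y}: total = 580
  {Y, V}: total = 636
  {X, W}: total = 685
  {W, V}: total = 751
  {X, Z}: total = 790
  {Z, V}: total = 801
  {X, V}: total = 885
  {Z, W}: total = 890
  {Y, Z}: total = 940
  {Y, W}: total = 986
Best pair: {X, Y} with total 580.

{X, Y}, total 580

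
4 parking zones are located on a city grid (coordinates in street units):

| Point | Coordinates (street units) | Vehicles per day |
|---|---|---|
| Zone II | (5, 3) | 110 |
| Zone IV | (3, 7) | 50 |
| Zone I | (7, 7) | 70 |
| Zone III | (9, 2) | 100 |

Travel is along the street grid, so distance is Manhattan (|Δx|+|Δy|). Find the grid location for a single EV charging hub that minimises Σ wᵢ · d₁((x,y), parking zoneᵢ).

Manhattan distance separates: Σwᵢ(|x−xᵢ|+|y−yᵢ|) = Σwᵢ|x−xᵢ| + Σwᵢ|y−yᵢ|, so x and y are optimised independently as 1-D weighted medians.
Total weight W = 330; half = 165.
x-coordinate, sorted with cumulative weight:
  x=3 (Zone IV, w=50) cum 50
  x=5 (Zone II, w=110) cum 160
  x=7 (Zone I, w=70) cum 230  ← median
  x=9 (Zone III, w=100) cum 330
⇒ x* = 7
y-coordinate, sorted with cumulative weight:
  y=2 (Zone III, w=100) cum 100
  y=3 (Zone II, w=110) cum 210  ← median
  y=7 (Zone IV, w=50) cum 260
  y=7 (Zone I, w=70) cum 330
⇒ y* = 3

(7, 3)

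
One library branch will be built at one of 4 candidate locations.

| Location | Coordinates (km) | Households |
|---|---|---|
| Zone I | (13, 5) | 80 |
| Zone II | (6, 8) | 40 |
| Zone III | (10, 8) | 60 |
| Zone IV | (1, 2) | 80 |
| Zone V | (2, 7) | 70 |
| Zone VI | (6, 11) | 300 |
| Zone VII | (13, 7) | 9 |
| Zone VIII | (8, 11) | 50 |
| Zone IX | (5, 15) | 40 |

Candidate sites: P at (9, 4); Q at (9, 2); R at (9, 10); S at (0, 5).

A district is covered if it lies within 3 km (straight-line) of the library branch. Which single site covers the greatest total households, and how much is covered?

Coverage radius r = 3 km; a point is covered iff (Δx)²+(Δy)² ≤ 3² = 9.
  P (9, 4): covers {none} → 0
  Q (9, 2): covers {none} → 0
  R (9, 10): covers {Zone III, Zone VIII} → 110
  S (0, 5): covers {Zone V} → 70
Maximum coverage at R: 110 households.

R, covering 110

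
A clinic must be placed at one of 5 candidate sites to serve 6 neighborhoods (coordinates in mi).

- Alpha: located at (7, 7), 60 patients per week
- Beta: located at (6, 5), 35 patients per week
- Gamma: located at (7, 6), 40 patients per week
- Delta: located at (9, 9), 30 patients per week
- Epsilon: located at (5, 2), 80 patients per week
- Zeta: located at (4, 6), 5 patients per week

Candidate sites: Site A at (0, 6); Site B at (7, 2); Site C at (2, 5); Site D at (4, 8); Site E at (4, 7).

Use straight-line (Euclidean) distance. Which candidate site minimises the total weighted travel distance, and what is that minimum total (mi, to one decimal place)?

Site B, total 974.1 mi

Total weighted distance at each candidate:
  Site A (0, 6): total = 1734.0
  Site B (7, 2): total = 974.1
  Site C (2, 5): total = 1259.5
  Site D (4, 8): total = 1109.7
  Site E (4, 7): total = 980.0
Minimum is at Site B with total 974.1 mi.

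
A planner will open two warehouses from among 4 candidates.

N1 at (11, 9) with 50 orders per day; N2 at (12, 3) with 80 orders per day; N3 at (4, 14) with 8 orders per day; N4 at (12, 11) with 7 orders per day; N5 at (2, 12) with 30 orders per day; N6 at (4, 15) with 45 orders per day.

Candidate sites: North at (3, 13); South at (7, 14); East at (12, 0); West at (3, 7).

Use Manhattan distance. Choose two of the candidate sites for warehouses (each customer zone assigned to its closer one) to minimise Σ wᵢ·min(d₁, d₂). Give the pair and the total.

Evaluate every pair (each demand assigned to the nearer of the two):
  {North, East}: total = 1028
  {South, East}: total = 1160
  {East, West}: total = 1466
  {North, West}: total = 1828
  {South, West}: total = 1930
  {North, South}: total = 1997
Best pair: {North, East} with total 1028.

{North, East}, total 1028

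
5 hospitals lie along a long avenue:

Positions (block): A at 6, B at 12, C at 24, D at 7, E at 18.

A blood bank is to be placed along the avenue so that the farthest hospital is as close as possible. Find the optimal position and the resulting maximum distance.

location 15, max distance 9

The 1-center on a line is the midpoint of the two extreme points: leftmost at 6, rightmost at 24.
Optimal location = (6 + 24)/2 = 15; maximum distance = (24 − 6)/2 = 9.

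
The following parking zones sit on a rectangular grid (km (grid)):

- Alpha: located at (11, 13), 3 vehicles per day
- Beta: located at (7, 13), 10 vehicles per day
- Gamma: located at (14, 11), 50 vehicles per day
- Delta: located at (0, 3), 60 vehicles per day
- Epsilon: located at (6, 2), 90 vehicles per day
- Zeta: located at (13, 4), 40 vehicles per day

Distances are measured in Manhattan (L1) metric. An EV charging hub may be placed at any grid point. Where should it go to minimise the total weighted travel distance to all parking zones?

Manhattan distance separates: Σwᵢ(|x−xᵢ|+|y−yᵢ|) = Σwᵢ|x−xᵢ| + Σwᵢ|y−yᵢ|, so x and y are optimised independently as 1-D weighted medians.
Total weight W = 253; half = 126.5.
x-coordinate, sorted with cumulative weight:
  x=0 (Delta, w=60) cum 60
  x=6 (Epsilon, w=90) cum 150  ← median
  x=7 (Beta, w=10) cum 160
  x=11 (Alpha, w=3) cum 163
  x=13 (Zeta, w=40) cum 203
  x=14 (Gamma, w=50) cum 253
⇒ x* = 6
y-coordinate, sorted with cumulative weight:
  y=2 (Epsilon, w=90) cum 90
  y=3 (Delta, w=60) cum 150  ← median
  y=4 (Zeta, w=40) cum 190
  y=11 (Gamma, w=50) cum 240
  y=13 (Alpha, w=3) cum 243
  y=13 (Beta, w=10) cum 253
⇒ y* = 3

(6, 3)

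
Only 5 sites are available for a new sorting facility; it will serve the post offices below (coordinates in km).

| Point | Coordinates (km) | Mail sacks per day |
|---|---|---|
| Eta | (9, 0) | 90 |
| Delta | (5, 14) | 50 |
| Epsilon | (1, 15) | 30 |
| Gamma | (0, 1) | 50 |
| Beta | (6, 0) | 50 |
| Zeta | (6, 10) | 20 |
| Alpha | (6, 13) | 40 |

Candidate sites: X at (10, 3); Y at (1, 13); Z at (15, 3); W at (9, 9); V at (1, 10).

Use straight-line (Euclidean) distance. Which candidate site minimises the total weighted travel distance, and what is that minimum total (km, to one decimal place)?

Total weighted distance at each candidate:
  X (10, 3): total = 2690.7
  Y (1, 13): total = 3255.1
  Z (15, 3): total = 3897.4
  W (9, 9): total = 2769.8
  V (1, 10): total = 2930.4
Minimum is at X with total 2690.7 km.

X, total 2690.7 km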